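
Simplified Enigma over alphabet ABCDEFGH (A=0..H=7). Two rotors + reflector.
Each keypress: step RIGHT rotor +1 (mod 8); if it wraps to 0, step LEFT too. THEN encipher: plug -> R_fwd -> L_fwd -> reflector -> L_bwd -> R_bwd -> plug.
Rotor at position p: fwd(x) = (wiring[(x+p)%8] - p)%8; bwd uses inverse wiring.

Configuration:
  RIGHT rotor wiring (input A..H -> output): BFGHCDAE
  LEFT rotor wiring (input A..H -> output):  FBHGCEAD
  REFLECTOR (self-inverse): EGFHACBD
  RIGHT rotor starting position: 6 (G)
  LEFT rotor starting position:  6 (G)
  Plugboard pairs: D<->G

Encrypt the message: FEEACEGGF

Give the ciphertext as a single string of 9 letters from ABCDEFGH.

Answer: BCCBHCHFE

Derivation:
Char 1 ('F'): step: R->7, L=6; F->plug->F->R->D->L->D->refl->H->L'->C->R'->B->plug->B
Char 2 ('E'): step: R->0, L->7 (L advanced); E->plug->E->R->C->L->C->refl->F->L'->G->R'->C->plug->C
Char 3 ('E'): step: R->1, L=7; E->plug->E->R->C->L->C->refl->F->L'->G->R'->C->plug->C
Char 4 ('A'): step: R->2, L=7; A->plug->A->R->E->L->H->refl->D->L'->F->R'->B->plug->B
Char 5 ('C'): step: R->3, L=7; C->plug->C->R->A->L->E->refl->A->L'->D->R'->H->plug->H
Char 6 ('E'): step: R->4, L=7; E->plug->E->R->F->L->D->refl->H->L'->E->R'->C->plug->C
Char 7 ('G'): step: R->5, L=7; G->plug->D->R->E->L->H->refl->D->L'->F->R'->H->plug->H
Char 8 ('G'): step: R->6, L=7; G->plug->D->R->H->L->B->refl->G->L'->B->R'->F->plug->F
Char 9 ('F'): step: R->7, L=7; F->plug->F->R->D->L->A->refl->E->L'->A->R'->E->plug->E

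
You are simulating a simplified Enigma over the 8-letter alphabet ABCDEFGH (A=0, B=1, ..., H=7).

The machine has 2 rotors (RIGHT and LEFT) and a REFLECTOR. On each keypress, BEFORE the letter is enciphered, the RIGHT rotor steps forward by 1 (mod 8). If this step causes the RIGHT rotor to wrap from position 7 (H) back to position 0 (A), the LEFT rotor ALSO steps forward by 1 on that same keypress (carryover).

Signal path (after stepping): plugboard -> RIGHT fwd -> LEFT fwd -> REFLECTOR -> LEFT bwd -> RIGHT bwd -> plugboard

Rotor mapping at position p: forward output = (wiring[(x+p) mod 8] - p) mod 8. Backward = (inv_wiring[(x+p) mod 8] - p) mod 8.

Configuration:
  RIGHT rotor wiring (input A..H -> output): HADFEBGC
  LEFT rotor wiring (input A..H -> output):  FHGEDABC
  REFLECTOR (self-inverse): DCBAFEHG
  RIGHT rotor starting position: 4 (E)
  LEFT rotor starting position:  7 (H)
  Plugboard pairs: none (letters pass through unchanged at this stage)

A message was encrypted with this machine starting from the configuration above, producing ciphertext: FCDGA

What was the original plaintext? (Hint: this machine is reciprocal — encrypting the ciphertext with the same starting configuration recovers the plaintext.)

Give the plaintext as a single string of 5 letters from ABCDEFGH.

Answer: HHFAH

Derivation:
Char 1 ('F'): step: R->5, L=7; F->plug->F->R->G->L->B->refl->C->L'->H->R'->H->plug->H
Char 2 ('C'): step: R->6, L=7; C->plug->C->R->B->L->G->refl->H->L'->D->R'->H->plug->H
Char 3 ('D'): step: R->7, L=7; D->plug->D->R->E->L->F->refl->E->L'->F->R'->F->plug->F
Char 4 ('G'): step: R->0, L->0 (L advanced); G->plug->G->R->G->L->B->refl->C->L'->H->R'->A->plug->A
Char 5 ('A'): step: R->1, L=0; A->plug->A->R->H->L->C->refl->B->L'->G->R'->H->plug->H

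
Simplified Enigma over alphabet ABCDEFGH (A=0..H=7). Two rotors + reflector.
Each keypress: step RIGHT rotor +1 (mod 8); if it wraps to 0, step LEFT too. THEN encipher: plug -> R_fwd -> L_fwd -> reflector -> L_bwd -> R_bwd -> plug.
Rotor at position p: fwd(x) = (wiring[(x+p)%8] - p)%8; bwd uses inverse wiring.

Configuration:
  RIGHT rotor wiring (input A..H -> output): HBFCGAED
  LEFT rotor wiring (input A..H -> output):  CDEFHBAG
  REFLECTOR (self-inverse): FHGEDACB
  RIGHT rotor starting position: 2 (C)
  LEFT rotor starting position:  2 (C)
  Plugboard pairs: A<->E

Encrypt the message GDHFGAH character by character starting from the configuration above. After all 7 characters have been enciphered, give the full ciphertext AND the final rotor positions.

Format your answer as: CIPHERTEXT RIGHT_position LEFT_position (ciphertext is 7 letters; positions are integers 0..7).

Answer: HAGGHHF 1 3

Derivation:
Char 1 ('G'): step: R->3, L=2; G->plug->G->R->G->L->A->refl->F->L'->C->R'->H->plug->H
Char 2 ('D'): step: R->4, L=2; D->plug->D->R->H->L->B->refl->H->L'->D->R'->E->plug->A
Char 3 ('H'): step: R->5, L=2; H->plug->H->R->B->L->D->refl->E->L'->F->R'->G->plug->G
Char 4 ('F'): step: R->6, L=2; F->plug->F->R->E->L->G->refl->C->L'->A->R'->G->plug->G
Char 5 ('G'): step: R->7, L=2; G->plug->G->R->B->L->D->refl->E->L'->F->R'->H->plug->H
Char 6 ('A'): step: R->0, L->3 (L advanced); A->plug->E->R->G->L->A->refl->F->L'->D->R'->H->plug->H
Char 7 ('H'): step: R->1, L=3; H->plug->H->R->G->L->A->refl->F->L'->D->R'->F->plug->F
Final: ciphertext=HAGGHHF, RIGHT=1, LEFT=3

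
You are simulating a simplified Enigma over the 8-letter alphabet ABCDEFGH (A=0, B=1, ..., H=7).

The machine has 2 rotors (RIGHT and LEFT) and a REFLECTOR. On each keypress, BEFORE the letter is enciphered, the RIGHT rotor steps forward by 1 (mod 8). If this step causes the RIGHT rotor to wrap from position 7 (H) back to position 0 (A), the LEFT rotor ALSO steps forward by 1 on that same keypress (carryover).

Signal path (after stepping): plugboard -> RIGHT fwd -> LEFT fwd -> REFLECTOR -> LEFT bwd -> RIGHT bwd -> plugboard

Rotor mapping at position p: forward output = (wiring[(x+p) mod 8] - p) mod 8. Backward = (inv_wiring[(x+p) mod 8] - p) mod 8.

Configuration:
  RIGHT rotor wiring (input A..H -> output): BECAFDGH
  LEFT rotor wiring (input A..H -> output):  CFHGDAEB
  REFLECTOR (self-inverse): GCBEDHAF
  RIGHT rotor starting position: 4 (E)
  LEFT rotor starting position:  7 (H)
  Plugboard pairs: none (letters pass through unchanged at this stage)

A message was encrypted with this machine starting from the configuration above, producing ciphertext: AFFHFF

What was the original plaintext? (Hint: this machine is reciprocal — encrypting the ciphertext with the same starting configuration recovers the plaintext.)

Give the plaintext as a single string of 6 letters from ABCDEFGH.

Answer: HCADAC

Derivation:
Char 1 ('A'): step: R->5, L=7; A->plug->A->R->G->L->B->refl->C->L'->A->R'->H->plug->H
Char 2 ('F'): step: R->6, L=7; F->plug->F->R->C->L->G->refl->A->L'->D->R'->C->plug->C
Char 3 ('F'): step: R->7, L=7; F->plug->F->R->G->L->B->refl->C->L'->A->R'->A->plug->A
Char 4 ('H'): step: R->0, L->0 (L advanced); H->plug->H->R->H->L->B->refl->C->L'->A->R'->D->plug->D
Char 5 ('F'): step: R->1, L=0; F->plug->F->R->F->L->A->refl->G->L'->D->R'->A->plug->A
Char 6 ('F'): step: R->2, L=0; F->plug->F->R->F->L->A->refl->G->L'->D->R'->C->plug->C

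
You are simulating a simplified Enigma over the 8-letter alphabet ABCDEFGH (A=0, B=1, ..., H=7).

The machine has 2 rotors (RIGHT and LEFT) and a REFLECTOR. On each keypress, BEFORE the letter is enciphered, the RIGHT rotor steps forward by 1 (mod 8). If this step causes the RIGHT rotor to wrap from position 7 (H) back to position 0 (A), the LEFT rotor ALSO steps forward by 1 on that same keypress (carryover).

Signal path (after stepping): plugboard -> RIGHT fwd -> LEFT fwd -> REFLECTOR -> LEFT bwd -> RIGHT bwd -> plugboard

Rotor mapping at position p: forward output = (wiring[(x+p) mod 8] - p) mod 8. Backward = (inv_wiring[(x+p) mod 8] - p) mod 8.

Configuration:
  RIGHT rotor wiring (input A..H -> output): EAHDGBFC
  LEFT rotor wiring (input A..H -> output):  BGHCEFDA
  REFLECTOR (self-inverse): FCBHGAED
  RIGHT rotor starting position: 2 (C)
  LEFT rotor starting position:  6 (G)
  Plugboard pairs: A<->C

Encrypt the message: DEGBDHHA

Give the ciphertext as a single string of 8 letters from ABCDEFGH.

Char 1 ('D'): step: R->3, L=6; D->plug->D->R->C->L->D->refl->H->L'->H->R'->E->plug->E
Char 2 ('E'): step: R->4, L=6; E->plug->E->R->A->L->F->refl->A->L'->D->R'->G->plug->G
Char 3 ('G'): step: R->5, L=6; G->plug->G->R->G->L->G->refl->E->L'->F->R'->C->plug->A
Char 4 ('B'): step: R->6, L=6; B->plug->B->R->E->L->B->refl->C->L'->B->R'->E->plug->E
Char 5 ('D'): step: R->7, L=6; D->plug->D->R->A->L->F->refl->A->L'->D->R'->A->plug->C
Char 6 ('H'): step: R->0, L->7 (L advanced); H->plug->H->R->C->L->H->refl->D->L'->E->R'->A->plug->C
Char 7 ('H'): step: R->1, L=7; H->plug->H->R->D->L->A->refl->F->L'->F->R'->D->plug->D
Char 8 ('A'): step: R->2, L=7; A->plug->C->R->E->L->D->refl->H->L'->C->R'->G->plug->G

Answer: EGAECCDG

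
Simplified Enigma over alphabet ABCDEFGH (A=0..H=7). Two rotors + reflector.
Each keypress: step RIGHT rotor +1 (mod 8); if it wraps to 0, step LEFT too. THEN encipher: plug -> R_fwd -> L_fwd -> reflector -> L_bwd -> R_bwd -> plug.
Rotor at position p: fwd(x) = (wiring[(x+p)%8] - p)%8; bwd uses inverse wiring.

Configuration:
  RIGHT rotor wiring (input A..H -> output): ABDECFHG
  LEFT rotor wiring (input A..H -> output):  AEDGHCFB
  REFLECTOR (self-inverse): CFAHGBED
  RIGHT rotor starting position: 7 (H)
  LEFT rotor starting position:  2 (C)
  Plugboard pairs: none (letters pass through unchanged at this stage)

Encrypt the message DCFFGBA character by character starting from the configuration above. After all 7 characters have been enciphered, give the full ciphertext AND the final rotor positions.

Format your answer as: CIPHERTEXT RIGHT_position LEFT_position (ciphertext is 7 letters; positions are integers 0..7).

Char 1 ('D'): step: R->0, L->3 (L advanced); D->plug->D->R->E->L->G->refl->E->L'->B->R'->B->plug->B
Char 2 ('C'): step: R->1, L=3; C->plug->C->R->D->L->C->refl->A->L'->H->R'->H->plug->H
Char 3 ('F'): step: R->2, L=3; F->plug->F->R->E->L->G->refl->E->L'->B->R'->A->plug->A
Char 4 ('F'): step: R->3, L=3; F->plug->F->R->F->L->F->refl->B->L'->G->R'->G->plug->G
Char 5 ('G'): step: R->4, L=3; G->plug->G->R->H->L->A->refl->C->L'->D->R'->C->plug->C
Char 6 ('B'): step: R->5, L=3; B->plug->B->R->C->L->H->refl->D->L'->A->R'->A->plug->A
Char 7 ('A'): step: R->6, L=3; A->plug->A->R->B->L->E->refl->G->L'->E->R'->G->plug->G
Final: ciphertext=BHAGCAG, RIGHT=6, LEFT=3

Answer: BHAGCAG 6 3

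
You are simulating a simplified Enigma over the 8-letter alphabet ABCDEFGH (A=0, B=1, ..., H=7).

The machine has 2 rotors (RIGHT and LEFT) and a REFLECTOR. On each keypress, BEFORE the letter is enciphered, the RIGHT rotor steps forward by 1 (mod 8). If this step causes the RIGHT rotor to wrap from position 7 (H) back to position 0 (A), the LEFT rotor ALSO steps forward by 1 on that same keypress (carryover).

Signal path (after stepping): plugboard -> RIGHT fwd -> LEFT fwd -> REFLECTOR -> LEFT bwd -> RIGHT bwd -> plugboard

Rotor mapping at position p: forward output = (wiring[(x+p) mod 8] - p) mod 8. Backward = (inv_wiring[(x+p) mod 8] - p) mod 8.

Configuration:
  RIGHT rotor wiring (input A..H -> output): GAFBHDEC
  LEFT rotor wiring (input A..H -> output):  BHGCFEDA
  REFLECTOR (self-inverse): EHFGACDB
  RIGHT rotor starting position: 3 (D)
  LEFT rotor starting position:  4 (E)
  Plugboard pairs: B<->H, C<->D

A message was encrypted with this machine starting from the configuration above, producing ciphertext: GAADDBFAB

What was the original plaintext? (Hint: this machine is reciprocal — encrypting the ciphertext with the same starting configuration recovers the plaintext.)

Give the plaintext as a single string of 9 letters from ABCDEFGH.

Char 1 ('G'): step: R->4, L=4; G->plug->G->R->B->L->A->refl->E->L'->D->R'->A->plug->A
Char 2 ('A'): step: R->5, L=4; A->plug->A->R->G->L->C->refl->F->L'->E->R'->G->plug->G
Char 3 ('A'): step: R->6, L=4; A->plug->A->R->G->L->C->refl->F->L'->E->R'->B->plug->H
Char 4 ('D'): step: R->7, L=4; D->plug->C->R->B->L->A->refl->E->L'->D->R'->A->plug->A
Char 5 ('D'): step: R->0, L->5 (L advanced); D->plug->C->R->F->L->B->refl->H->L'->A->R'->B->plug->H
Char 6 ('B'): step: R->1, L=5; B->plug->H->R->F->L->B->refl->H->L'->A->R'->C->plug->D
Char 7 ('F'): step: R->2, L=5; F->plug->F->R->A->L->H->refl->B->L'->F->R'->C->plug->D
Char 8 ('A'): step: R->3, L=5; A->plug->A->R->G->L->F->refl->C->L'->E->R'->B->plug->H
Char 9 ('B'): step: R->4, L=5; B->plug->H->R->F->L->B->refl->H->L'->A->R'->C->plug->D

Answer: AGHAHDDHD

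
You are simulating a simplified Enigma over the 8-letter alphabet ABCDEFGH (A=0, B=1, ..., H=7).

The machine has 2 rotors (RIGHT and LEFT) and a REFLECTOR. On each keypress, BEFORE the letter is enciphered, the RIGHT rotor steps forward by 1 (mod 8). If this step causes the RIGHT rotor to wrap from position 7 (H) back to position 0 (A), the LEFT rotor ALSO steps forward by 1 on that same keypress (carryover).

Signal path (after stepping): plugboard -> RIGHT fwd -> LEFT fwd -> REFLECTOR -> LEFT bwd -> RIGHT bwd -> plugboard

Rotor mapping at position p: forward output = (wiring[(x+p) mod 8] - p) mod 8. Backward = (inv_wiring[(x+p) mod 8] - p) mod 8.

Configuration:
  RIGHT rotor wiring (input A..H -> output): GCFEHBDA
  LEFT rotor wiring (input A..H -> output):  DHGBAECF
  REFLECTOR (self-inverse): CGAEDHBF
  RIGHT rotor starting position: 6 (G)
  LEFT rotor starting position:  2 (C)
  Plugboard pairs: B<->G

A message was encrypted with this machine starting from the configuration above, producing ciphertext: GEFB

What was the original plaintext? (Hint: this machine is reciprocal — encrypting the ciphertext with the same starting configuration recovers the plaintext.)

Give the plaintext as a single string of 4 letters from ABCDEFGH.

Answer: AAEC

Derivation:
Char 1 ('G'): step: R->7, L=2; G->plug->B->R->H->L->F->refl->H->L'->B->R'->A->plug->A
Char 2 ('E'): step: R->0, L->3 (L advanced); E->plug->E->R->H->L->D->refl->E->L'->G->R'->A->plug->A
Char 3 ('F'): step: R->1, L=3; F->plug->F->R->C->L->B->refl->G->L'->A->R'->E->plug->E
Char 4 ('B'): step: R->2, L=3; B->plug->G->R->E->L->C->refl->A->L'->F->R'->C->plug->C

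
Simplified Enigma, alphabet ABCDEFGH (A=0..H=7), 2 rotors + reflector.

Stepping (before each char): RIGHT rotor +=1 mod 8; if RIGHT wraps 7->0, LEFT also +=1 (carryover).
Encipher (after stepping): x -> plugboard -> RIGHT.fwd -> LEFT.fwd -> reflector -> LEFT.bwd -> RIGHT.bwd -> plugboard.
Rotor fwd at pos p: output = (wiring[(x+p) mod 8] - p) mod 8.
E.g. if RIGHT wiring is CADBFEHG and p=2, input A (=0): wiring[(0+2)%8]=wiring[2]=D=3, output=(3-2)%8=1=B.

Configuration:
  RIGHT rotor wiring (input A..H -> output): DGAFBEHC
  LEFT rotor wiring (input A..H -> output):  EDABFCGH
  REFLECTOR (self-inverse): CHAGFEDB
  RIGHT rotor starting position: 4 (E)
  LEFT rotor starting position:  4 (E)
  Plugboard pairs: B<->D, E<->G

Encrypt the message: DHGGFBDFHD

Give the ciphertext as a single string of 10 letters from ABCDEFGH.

Answer: HFCABCFGCC

Derivation:
Char 1 ('D'): step: R->5, L=4; D->plug->B->R->C->L->C->refl->A->L'->E->R'->H->plug->H
Char 2 ('H'): step: R->6, L=4; H->plug->H->R->G->L->E->refl->F->L'->H->R'->F->plug->F
Char 3 ('G'): step: R->7, L=4; G->plug->E->R->G->L->E->refl->F->L'->H->R'->C->plug->C
Char 4 ('G'): step: R->0, L->5 (L advanced); G->plug->E->R->B->L->B->refl->H->L'->D->R'->A->plug->A
Char 5 ('F'): step: R->1, L=5; F->plug->F->R->G->L->E->refl->F->L'->A->R'->D->plug->B
Char 6 ('B'): step: R->2, L=5; B->plug->D->R->C->L->C->refl->A->L'->H->R'->C->plug->C
Char 7 ('D'): step: R->3, L=5; D->plug->B->R->G->L->E->refl->F->L'->A->R'->F->plug->F
Char 8 ('F'): step: R->4, L=5; F->plug->F->R->C->L->C->refl->A->L'->H->R'->E->plug->G
Char 9 ('H'): step: R->5, L=5; H->plug->H->R->E->L->G->refl->D->L'->F->R'->C->plug->C
Char 10 ('D'): step: R->6, L=5; D->plug->B->R->E->L->G->refl->D->L'->F->R'->C->plug->C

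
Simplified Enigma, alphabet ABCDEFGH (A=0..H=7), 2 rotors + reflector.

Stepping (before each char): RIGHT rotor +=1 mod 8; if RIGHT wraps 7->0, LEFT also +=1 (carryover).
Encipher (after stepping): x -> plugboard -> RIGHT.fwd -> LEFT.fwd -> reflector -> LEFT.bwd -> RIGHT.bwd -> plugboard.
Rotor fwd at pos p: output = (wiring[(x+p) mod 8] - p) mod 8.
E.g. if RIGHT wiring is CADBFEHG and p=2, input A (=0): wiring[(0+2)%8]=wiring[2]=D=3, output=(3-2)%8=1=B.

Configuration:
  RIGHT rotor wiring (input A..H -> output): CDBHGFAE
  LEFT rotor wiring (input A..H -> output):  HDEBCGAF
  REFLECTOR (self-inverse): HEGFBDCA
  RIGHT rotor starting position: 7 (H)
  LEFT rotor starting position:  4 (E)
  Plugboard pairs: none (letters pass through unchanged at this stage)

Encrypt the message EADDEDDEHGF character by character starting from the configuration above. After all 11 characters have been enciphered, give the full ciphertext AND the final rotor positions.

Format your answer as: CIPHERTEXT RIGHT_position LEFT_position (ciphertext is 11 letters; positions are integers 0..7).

Answer: GDCCDGAGGDE 2 6

Derivation:
Char 1 ('E'): step: R->0, L->5 (L advanced); E->plug->E->R->G->L->E->refl->B->L'->A->R'->G->plug->G
Char 2 ('A'): step: R->1, L=5; A->plug->A->R->C->L->A->refl->H->L'->F->R'->D->plug->D
Char 3 ('D'): step: R->2, L=5; D->plug->D->R->D->L->C->refl->G->L'->E->R'->C->plug->C
Char 4 ('D'): step: R->3, L=5; D->plug->D->R->F->L->H->refl->A->L'->C->R'->C->plug->C
Char 5 ('E'): step: R->4, L=5; E->plug->E->R->G->L->E->refl->B->L'->A->R'->D->plug->D
Char 6 ('D'): step: R->5, L=5; D->plug->D->R->F->L->H->refl->A->L'->C->R'->G->plug->G
Char 7 ('D'): step: R->6, L=5; D->plug->D->R->F->L->H->refl->A->L'->C->R'->A->plug->A
Char 8 ('E'): step: R->7, L=5; E->plug->E->R->A->L->B->refl->E->L'->G->R'->G->plug->G
Char 9 ('H'): step: R->0, L->6 (L advanced); H->plug->H->R->E->L->G->refl->C->L'->A->R'->G->plug->G
Char 10 ('G'): step: R->1, L=6; G->plug->G->R->D->L->F->refl->D->L'->F->R'->D->plug->D
Char 11 ('F'): step: R->2, L=6; F->plug->F->R->C->L->B->refl->E->L'->G->R'->E->plug->E
Final: ciphertext=GDCCDGAGGDE, RIGHT=2, LEFT=6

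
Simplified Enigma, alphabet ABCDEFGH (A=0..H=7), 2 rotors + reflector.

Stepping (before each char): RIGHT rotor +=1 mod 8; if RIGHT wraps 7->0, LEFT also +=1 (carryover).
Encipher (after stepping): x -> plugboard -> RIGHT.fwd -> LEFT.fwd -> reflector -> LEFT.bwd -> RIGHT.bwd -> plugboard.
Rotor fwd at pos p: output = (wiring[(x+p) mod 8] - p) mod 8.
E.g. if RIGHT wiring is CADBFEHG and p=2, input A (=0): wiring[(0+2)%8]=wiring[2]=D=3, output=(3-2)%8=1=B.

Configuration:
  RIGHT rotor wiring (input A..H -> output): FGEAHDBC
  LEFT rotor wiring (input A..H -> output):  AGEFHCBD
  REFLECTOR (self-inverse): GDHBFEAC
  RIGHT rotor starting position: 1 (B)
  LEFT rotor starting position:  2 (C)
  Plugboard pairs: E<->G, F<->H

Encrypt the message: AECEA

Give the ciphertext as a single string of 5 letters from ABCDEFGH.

Char 1 ('A'): step: R->2, L=2; A->plug->A->R->C->L->F->refl->E->L'->H->R'->E->plug->G
Char 2 ('E'): step: R->3, L=2; E->plug->G->R->D->L->A->refl->G->L'->G->R'->D->plug->D
Char 3 ('C'): step: R->4, L=2; C->plug->C->R->F->L->B->refl->D->L'->B->R'->E->plug->G
Char 4 ('E'): step: R->5, L=2; E->plug->G->R->D->L->A->refl->G->L'->G->R'->A->plug->A
Char 5 ('A'): step: R->6, L=2; A->plug->A->R->D->L->A->refl->G->L'->G->R'->E->plug->G

Answer: GDGAG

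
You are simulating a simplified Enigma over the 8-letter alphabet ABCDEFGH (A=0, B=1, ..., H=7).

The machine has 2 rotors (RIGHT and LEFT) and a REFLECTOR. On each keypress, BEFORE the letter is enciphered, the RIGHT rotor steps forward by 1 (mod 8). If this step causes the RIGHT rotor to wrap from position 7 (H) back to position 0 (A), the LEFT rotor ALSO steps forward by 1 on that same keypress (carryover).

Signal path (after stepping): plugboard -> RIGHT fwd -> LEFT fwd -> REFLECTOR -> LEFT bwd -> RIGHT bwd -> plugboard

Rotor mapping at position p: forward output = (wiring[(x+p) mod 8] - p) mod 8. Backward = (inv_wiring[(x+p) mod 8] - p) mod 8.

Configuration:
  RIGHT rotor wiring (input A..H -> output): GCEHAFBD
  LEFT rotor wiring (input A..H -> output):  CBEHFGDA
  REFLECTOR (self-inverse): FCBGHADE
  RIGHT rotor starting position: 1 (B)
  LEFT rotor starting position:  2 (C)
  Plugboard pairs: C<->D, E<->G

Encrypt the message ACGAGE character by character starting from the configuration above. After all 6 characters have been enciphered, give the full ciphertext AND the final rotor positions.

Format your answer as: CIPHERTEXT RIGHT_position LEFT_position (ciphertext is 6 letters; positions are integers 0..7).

Answer: BHDBFF 7 2

Derivation:
Char 1 ('A'): step: R->2, L=2; A->plug->A->R->C->L->D->refl->G->L'->F->R'->B->plug->B
Char 2 ('C'): step: R->3, L=2; C->plug->D->R->G->L->A->refl->F->L'->B->R'->H->plug->H
Char 3 ('G'): step: R->4, L=2; G->plug->E->R->C->L->D->refl->G->L'->F->R'->C->plug->D
Char 4 ('A'): step: R->5, L=2; A->plug->A->R->A->L->C->refl->B->L'->E->R'->B->plug->B
Char 5 ('G'): step: R->6, L=2; G->plug->E->R->G->L->A->refl->F->L'->B->R'->F->plug->F
Char 6 ('E'): step: R->7, L=2; E->plug->G->R->G->L->A->refl->F->L'->B->R'->F->plug->F
Final: ciphertext=BHDBFF, RIGHT=7, LEFT=2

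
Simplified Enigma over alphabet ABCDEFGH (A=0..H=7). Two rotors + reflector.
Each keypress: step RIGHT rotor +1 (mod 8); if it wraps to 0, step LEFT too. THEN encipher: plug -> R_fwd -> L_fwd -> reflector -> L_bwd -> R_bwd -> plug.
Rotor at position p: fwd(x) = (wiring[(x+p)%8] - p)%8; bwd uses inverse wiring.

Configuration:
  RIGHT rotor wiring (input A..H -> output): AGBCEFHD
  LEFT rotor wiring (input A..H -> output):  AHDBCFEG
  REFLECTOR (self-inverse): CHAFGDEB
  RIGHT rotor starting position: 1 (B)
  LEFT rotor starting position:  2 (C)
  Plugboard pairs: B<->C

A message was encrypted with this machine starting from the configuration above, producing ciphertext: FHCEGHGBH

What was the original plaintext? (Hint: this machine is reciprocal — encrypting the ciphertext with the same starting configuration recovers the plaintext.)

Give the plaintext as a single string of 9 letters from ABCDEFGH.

Char 1 ('F'): step: R->2, L=2; F->plug->F->R->B->L->H->refl->B->L'->A->R'->B->plug->C
Char 2 ('H'): step: R->3, L=2; H->plug->H->R->G->L->G->refl->E->L'->F->R'->F->plug->F
Char 3 ('C'): step: R->4, L=2; C->plug->B->R->B->L->H->refl->B->L'->A->R'->A->plug->A
Char 4 ('E'): step: R->5, L=2; E->plug->E->R->B->L->H->refl->B->L'->A->R'->A->plug->A
Char 5 ('G'): step: R->6, L=2; G->plug->G->R->G->L->G->refl->E->L'->F->R'->B->plug->C
Char 6 ('H'): step: R->7, L=2; H->plug->H->R->A->L->B->refl->H->L'->B->R'->B->plug->C
Char 7 ('G'): step: R->0, L->3 (L advanced); G->plug->G->R->H->L->A->refl->C->L'->C->R'->D->plug->D
Char 8 ('B'): step: R->1, L=3; B->plug->C->R->B->L->H->refl->B->L'->D->R'->D->plug->D
Char 9 ('H'): step: R->2, L=3; H->plug->H->R->E->L->D->refl->F->L'->F->R'->E->plug->E

Answer: CFAACCDDE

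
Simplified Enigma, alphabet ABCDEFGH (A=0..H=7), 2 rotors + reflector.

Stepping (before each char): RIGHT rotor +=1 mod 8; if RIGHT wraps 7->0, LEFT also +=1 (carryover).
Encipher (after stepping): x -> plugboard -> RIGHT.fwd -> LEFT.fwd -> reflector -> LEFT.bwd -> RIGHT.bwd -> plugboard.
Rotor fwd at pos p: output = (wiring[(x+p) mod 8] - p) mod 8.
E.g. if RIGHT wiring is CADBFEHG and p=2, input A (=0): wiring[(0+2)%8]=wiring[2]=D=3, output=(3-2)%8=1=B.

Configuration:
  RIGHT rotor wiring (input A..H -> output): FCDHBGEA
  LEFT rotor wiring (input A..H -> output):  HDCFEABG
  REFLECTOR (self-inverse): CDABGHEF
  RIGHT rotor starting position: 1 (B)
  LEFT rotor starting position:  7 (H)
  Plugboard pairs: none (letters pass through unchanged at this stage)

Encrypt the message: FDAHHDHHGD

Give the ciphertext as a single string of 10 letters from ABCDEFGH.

Answer: GGCGEFCGHB

Derivation:
Char 1 ('F'): step: R->2, L=7; F->plug->F->R->G->L->B->refl->D->L'->D->R'->G->plug->G
Char 2 ('D'): step: R->3, L=7; D->plug->D->R->B->L->A->refl->C->L'->H->R'->G->plug->G
Char 3 ('A'): step: R->4, L=7; A->plug->A->R->F->L->F->refl->H->L'->A->R'->C->plug->C
Char 4 ('H'): step: R->5, L=7; H->plug->H->R->E->L->G->refl->E->L'->C->R'->G->plug->G
Char 5 ('H'): step: R->6, L=7; H->plug->H->R->A->L->H->refl->F->L'->F->R'->E->plug->E
Char 6 ('D'): step: R->7, L=7; D->plug->D->R->E->L->G->refl->E->L'->C->R'->F->plug->F
Char 7 ('H'): step: R->0, L->0 (L advanced); H->plug->H->R->A->L->H->refl->F->L'->D->R'->C->plug->C
Char 8 ('H'): step: R->1, L=0; H->plug->H->R->E->L->E->refl->G->L'->H->R'->G->plug->G
Char 9 ('G'): step: R->2, L=0; G->plug->G->R->D->L->F->refl->H->L'->A->R'->H->plug->H
Char 10 ('D'): step: R->3, L=0; D->plug->D->R->B->L->D->refl->B->L'->G->R'->B->plug->B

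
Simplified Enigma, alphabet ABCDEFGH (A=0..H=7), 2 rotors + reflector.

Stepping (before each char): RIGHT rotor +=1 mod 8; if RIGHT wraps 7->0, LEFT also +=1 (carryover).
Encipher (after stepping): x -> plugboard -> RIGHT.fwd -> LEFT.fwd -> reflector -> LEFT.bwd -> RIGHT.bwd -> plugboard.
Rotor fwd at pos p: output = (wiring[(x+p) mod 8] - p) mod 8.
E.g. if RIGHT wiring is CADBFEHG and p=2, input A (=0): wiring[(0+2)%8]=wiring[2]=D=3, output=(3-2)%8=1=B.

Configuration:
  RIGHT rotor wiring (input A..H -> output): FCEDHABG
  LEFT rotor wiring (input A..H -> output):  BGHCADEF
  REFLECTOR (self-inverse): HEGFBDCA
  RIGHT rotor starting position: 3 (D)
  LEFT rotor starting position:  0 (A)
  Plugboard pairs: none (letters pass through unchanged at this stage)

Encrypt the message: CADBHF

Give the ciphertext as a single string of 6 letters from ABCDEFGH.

Answer: HCHFBG

Derivation:
Char 1 ('C'): step: R->4, L=0; C->plug->C->R->F->L->D->refl->F->L'->H->R'->H->plug->H
Char 2 ('A'): step: R->5, L=0; A->plug->A->R->D->L->C->refl->G->L'->B->R'->C->plug->C
Char 3 ('D'): step: R->6, L=0; D->plug->D->R->E->L->A->refl->H->L'->C->R'->H->plug->H
Char 4 ('B'): step: R->7, L=0; B->plug->B->R->G->L->E->refl->B->L'->A->R'->F->plug->F
Char 5 ('H'): step: R->0, L->1 (L advanced); H->plug->H->R->G->L->E->refl->B->L'->C->R'->B->plug->B
Char 6 ('F'): step: R->1, L=1; F->plug->F->R->A->L->F->refl->D->L'->F->R'->G->plug->G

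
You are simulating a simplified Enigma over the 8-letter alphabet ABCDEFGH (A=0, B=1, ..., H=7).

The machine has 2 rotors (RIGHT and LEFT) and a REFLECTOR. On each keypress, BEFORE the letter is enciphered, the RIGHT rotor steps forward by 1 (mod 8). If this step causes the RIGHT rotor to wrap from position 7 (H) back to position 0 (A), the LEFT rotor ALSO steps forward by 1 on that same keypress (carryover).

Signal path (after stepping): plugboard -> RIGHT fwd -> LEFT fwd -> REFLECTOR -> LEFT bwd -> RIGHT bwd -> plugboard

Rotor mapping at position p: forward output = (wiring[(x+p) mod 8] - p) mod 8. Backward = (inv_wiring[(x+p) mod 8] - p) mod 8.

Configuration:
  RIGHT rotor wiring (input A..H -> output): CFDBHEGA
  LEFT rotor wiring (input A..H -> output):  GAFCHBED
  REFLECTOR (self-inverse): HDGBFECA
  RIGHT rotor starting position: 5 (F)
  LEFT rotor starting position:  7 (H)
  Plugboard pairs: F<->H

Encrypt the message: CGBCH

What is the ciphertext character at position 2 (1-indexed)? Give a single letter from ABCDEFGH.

Char 1 ('C'): step: R->6, L=7; C->plug->C->R->E->L->D->refl->B->L'->C->R'->B->plug->B
Char 2 ('G'): step: R->7, L=7; G->plug->G->R->F->L->A->refl->H->L'->B->R'->A->plug->A

A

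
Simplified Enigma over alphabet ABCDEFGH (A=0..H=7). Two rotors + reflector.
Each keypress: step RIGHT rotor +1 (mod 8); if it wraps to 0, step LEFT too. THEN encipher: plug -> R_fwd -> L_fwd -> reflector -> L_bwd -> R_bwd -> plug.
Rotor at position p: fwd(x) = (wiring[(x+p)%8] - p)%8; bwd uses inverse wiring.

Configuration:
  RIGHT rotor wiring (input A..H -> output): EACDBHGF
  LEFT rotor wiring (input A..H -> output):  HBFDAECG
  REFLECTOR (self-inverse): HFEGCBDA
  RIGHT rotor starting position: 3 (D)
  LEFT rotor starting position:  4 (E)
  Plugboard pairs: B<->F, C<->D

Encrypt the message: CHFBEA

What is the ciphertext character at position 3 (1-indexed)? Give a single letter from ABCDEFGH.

Char 1 ('C'): step: R->4, L=4; C->plug->D->R->B->L->A->refl->H->L'->H->R'->H->plug->H
Char 2 ('H'): step: R->5, L=4; H->plug->H->R->E->L->D->refl->G->L'->C->R'->A->plug->A
Char 3 ('F'): step: R->6, L=4; F->plug->B->R->H->L->H->refl->A->L'->B->R'->H->plug->H

H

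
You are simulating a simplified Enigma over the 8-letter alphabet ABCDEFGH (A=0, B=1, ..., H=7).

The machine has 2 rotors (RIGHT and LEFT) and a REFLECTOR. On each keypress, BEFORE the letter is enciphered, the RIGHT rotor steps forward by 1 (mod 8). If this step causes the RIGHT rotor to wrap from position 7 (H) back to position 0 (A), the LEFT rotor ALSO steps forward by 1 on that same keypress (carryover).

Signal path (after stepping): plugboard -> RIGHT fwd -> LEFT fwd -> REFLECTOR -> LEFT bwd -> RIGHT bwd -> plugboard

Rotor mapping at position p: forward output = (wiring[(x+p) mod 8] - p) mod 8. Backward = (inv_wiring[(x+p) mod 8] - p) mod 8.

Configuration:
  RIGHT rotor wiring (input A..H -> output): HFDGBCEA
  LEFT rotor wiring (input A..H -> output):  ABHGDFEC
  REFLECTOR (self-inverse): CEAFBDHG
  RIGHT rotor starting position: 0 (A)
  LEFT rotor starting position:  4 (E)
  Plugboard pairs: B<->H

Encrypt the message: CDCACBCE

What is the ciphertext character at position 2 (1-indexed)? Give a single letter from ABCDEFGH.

Char 1 ('C'): step: R->1, L=4; C->plug->C->R->F->L->F->refl->D->L'->G->R'->H->plug->B
Char 2 ('D'): step: R->2, L=4; D->plug->D->R->A->L->H->refl->G->L'->D->R'->H->plug->B

B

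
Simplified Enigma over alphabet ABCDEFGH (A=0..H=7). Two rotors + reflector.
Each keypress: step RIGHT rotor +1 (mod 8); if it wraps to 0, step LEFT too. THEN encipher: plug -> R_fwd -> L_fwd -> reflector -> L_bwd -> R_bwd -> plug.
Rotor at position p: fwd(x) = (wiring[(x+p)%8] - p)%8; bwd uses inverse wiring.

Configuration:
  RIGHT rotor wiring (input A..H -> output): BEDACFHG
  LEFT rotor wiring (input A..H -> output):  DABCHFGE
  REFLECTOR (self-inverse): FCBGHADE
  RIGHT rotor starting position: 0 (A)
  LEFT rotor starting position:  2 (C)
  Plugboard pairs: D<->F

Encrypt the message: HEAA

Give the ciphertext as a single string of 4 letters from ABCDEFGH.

Answer: EBDE

Derivation:
Char 1 ('H'): step: R->1, L=2; H->plug->H->R->A->L->H->refl->E->L'->E->R'->E->plug->E
Char 2 ('E'): step: R->2, L=2; E->plug->E->R->F->L->C->refl->B->L'->G->R'->B->plug->B
Char 3 ('A'): step: R->3, L=2; A->plug->A->R->F->L->C->refl->B->L'->G->R'->F->plug->D
Char 4 ('A'): step: R->4, L=2; A->plug->A->R->G->L->B->refl->C->L'->F->R'->E->plug->E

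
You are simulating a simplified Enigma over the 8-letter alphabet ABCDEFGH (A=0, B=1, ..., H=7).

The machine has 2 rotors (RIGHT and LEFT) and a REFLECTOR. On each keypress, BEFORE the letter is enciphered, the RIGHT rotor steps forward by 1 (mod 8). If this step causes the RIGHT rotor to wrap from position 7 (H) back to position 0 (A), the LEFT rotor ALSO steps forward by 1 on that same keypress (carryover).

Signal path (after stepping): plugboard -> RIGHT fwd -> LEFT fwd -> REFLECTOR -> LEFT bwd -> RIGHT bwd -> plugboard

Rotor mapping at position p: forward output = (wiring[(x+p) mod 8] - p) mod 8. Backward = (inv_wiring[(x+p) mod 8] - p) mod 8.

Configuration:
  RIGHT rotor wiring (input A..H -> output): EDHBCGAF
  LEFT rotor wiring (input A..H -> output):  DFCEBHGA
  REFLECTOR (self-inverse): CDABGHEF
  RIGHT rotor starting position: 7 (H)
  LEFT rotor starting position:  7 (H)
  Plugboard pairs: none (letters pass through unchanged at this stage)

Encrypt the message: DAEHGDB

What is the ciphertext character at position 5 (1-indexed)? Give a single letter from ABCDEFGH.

Char 1 ('D'): step: R->0, L->0 (L advanced); D->plug->D->R->B->L->F->refl->H->L'->F->R'->H->plug->H
Char 2 ('A'): step: R->1, L=0; A->plug->A->R->C->L->C->refl->A->L'->H->R'->F->plug->F
Char 3 ('E'): step: R->2, L=0; E->plug->E->R->G->L->G->refl->E->L'->D->R'->F->plug->F
Char 4 ('H'): step: R->3, L=0; H->plug->H->R->E->L->B->refl->D->L'->A->R'->G->plug->G
Char 5 ('G'): step: R->4, L=0; G->plug->G->R->D->L->E->refl->G->L'->G->R'->A->plug->A

A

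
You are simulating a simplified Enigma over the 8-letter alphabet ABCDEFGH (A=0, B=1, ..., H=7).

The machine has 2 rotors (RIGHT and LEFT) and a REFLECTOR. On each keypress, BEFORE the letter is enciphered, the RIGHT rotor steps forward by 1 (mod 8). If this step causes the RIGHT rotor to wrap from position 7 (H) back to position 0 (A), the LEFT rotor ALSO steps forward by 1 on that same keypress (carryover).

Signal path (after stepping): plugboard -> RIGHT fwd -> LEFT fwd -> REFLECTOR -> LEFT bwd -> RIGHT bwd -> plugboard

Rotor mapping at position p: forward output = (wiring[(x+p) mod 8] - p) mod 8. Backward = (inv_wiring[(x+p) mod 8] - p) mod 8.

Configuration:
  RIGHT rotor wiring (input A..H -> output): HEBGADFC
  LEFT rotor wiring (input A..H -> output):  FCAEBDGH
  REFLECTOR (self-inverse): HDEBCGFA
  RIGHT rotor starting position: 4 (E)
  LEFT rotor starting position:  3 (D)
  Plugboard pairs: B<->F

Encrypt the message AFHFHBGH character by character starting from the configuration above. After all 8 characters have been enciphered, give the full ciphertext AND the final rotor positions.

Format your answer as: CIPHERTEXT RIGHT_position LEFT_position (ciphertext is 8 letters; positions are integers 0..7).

Answer: DHDBEGED 4 4

Derivation:
Char 1 ('A'): step: R->5, L=3; A->plug->A->R->G->L->H->refl->A->L'->C->R'->D->plug->D
Char 2 ('F'): step: R->6, L=3; F->plug->B->R->E->L->E->refl->C->L'->F->R'->H->plug->H
Char 3 ('H'): step: R->7, L=3; H->plug->H->R->G->L->H->refl->A->L'->C->R'->D->plug->D
Char 4 ('F'): step: R->0, L->4 (L advanced); F->plug->B->R->E->L->B->refl->D->L'->D->R'->F->plug->B
Char 5 ('H'): step: R->1, L=4; H->plug->H->R->G->L->E->refl->C->L'->C->R'->E->plug->E
Char 6 ('B'): step: R->2, L=4; B->plug->F->R->A->L->F->refl->G->L'->F->R'->G->plug->G
Char 7 ('G'): step: R->3, L=4; G->plug->G->R->B->L->H->refl->A->L'->H->R'->E->plug->E
Char 8 ('H'): step: R->4, L=4; H->plug->H->R->C->L->C->refl->E->L'->G->R'->D->plug->D
Final: ciphertext=DHDBEGED, RIGHT=4, LEFT=4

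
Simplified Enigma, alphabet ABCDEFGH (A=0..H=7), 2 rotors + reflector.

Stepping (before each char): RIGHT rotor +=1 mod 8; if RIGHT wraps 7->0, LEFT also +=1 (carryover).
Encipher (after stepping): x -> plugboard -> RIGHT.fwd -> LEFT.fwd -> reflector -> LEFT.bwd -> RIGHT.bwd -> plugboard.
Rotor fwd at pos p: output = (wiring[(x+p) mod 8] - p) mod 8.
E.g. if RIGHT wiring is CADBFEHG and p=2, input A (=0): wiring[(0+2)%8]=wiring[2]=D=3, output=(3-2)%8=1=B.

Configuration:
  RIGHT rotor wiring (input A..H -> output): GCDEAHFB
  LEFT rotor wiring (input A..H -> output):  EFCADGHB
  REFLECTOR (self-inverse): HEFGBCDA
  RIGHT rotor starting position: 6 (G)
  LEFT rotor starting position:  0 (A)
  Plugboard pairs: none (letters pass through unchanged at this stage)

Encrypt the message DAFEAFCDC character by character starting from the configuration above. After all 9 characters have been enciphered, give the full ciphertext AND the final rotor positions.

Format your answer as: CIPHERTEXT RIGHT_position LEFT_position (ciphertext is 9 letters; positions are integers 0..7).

Answer: EBCGHEHBD 7 1

Derivation:
Char 1 ('D'): step: R->7, L=0; D->plug->D->R->E->L->D->refl->G->L'->F->R'->E->plug->E
Char 2 ('A'): step: R->0, L->1 (L advanced); A->plug->A->R->G->L->A->refl->H->L'->C->R'->B->plug->B
Char 3 ('F'): step: R->1, L=1; F->plug->F->R->E->L->F->refl->C->L'->D->R'->C->plug->C
Char 4 ('E'): step: R->2, L=1; E->plug->E->R->D->L->C->refl->F->L'->E->R'->G->plug->G
Char 5 ('A'): step: R->3, L=1; A->plug->A->R->B->L->B->refl->E->L'->A->R'->H->plug->H
Char 6 ('F'): step: R->4, L=1; F->plug->F->R->G->L->A->refl->H->L'->C->R'->E->plug->E
Char 7 ('C'): step: R->5, L=1; C->plug->C->R->E->L->F->refl->C->L'->D->R'->H->plug->H
Char 8 ('D'): step: R->6, L=1; D->plug->D->R->E->L->F->refl->C->L'->D->R'->B->plug->B
Char 9 ('C'): step: R->7, L=1; C->plug->C->R->D->L->C->refl->F->L'->E->R'->D->plug->D
Final: ciphertext=EBCGHEHBD, RIGHT=7, LEFT=1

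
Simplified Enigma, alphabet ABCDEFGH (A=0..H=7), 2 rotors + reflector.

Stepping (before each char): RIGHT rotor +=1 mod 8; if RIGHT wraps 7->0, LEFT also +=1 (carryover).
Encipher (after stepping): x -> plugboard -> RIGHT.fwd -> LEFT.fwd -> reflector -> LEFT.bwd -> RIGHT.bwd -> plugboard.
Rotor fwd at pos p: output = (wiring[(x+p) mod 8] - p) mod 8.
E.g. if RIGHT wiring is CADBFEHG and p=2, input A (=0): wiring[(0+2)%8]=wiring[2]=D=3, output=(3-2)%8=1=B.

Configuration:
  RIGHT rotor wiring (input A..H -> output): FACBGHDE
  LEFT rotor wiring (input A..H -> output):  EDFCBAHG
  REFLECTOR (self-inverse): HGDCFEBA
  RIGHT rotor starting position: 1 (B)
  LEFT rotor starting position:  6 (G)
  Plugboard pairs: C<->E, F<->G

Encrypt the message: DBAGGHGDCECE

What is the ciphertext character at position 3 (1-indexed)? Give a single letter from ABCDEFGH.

Char 1 ('D'): step: R->2, L=6; D->plug->D->R->F->L->E->refl->F->L'->D->R'->G->plug->F
Char 2 ('B'): step: R->3, L=6; B->plug->B->R->D->L->F->refl->E->L'->F->R'->G->plug->F
Char 3 ('A'): step: R->4, L=6; A->plug->A->R->C->L->G->refl->B->L'->A->R'->D->plug->D

D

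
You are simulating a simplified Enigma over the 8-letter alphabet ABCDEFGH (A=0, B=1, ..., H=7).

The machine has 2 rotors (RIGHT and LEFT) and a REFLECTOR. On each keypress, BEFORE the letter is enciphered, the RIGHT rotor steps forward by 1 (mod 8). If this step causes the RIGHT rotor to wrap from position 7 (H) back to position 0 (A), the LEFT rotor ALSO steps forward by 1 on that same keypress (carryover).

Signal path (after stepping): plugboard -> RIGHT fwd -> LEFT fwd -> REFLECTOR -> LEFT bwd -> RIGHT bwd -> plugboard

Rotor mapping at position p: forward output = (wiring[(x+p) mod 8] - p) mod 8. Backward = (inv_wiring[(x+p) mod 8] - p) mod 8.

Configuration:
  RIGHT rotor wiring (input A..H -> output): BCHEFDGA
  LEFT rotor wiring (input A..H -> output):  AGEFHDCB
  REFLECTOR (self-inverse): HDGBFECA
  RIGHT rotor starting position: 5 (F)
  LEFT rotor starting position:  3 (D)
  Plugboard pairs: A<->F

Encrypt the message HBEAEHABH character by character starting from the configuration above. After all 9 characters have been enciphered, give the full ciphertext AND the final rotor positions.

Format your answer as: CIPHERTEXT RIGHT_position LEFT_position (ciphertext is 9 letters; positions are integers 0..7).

Char 1 ('H'): step: R->6, L=3; H->plug->H->R->F->L->F->refl->E->L'->B->R'->E->plug->E
Char 2 ('B'): step: R->7, L=3; B->plug->B->R->C->L->A->refl->H->L'->D->R'->C->plug->C
Char 3 ('E'): step: R->0, L->4 (L advanced); E->plug->E->R->F->L->C->refl->G->L'->C->R'->B->plug->B
Char 4 ('A'): step: R->1, L=4; A->plug->F->R->F->L->C->refl->G->L'->C->R'->E->plug->E
Char 5 ('E'): step: R->2, L=4; E->plug->E->R->E->L->E->refl->F->L'->D->R'->C->plug->C
Char 6 ('H'): step: R->3, L=4; H->plug->H->R->E->L->E->refl->F->L'->D->R'->D->plug->D
Char 7 ('A'): step: R->4, L=4; A->plug->F->R->G->L->A->refl->H->L'->B->R'->A->plug->F
Char 8 ('B'): step: R->5, L=4; B->plug->B->R->B->L->H->refl->A->L'->G->R'->A->plug->F
Char 9 ('H'): step: R->6, L=4; H->plug->H->R->F->L->C->refl->G->L'->C->R'->B->plug->B
Final: ciphertext=ECBECDFFB, RIGHT=6, LEFT=4

Answer: ECBECDFFB 6 4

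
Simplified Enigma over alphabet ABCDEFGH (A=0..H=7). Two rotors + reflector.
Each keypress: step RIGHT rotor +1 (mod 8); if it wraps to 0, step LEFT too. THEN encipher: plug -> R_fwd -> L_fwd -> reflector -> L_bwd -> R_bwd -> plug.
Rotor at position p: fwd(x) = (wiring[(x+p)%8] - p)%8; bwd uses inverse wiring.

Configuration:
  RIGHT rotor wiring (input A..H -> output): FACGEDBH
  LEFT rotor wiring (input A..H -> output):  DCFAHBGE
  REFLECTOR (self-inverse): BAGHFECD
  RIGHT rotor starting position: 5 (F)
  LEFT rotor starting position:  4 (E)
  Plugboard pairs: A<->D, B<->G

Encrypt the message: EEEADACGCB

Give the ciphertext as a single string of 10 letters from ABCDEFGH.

Answer: FCGDGFEADD

Derivation:
Char 1 ('E'): step: R->6, L=4; E->plug->E->R->E->L->H->refl->D->L'->A->R'->F->plug->F
Char 2 ('E'): step: R->7, L=4; E->plug->E->R->H->L->E->refl->F->L'->B->R'->C->plug->C
Char 3 ('E'): step: R->0, L->5 (L advanced); E->plug->E->R->E->L->F->refl->E->L'->A->R'->B->plug->G
Char 4 ('A'): step: R->1, L=5; A->plug->D->R->D->L->G->refl->C->L'->H->R'->A->plug->D
Char 5 ('D'): step: R->2, L=5; D->plug->A->R->A->L->E->refl->F->L'->E->R'->B->plug->G
Char 6 ('A'): step: R->3, L=5; A->plug->D->R->G->L->D->refl->H->L'->C->R'->F->plug->F
Char 7 ('C'): step: R->4, L=5; C->plug->C->R->F->L->A->refl->B->L'->B->R'->E->plug->E
Char 8 ('G'): step: R->5, L=5; G->plug->B->R->E->L->F->refl->E->L'->A->R'->D->plug->A
Char 9 ('C'): step: R->6, L=5; C->plug->C->R->H->L->C->refl->G->L'->D->R'->A->plug->D
Char 10 ('B'): step: R->7, L=5; B->plug->G->R->E->L->F->refl->E->L'->A->R'->A->plug->D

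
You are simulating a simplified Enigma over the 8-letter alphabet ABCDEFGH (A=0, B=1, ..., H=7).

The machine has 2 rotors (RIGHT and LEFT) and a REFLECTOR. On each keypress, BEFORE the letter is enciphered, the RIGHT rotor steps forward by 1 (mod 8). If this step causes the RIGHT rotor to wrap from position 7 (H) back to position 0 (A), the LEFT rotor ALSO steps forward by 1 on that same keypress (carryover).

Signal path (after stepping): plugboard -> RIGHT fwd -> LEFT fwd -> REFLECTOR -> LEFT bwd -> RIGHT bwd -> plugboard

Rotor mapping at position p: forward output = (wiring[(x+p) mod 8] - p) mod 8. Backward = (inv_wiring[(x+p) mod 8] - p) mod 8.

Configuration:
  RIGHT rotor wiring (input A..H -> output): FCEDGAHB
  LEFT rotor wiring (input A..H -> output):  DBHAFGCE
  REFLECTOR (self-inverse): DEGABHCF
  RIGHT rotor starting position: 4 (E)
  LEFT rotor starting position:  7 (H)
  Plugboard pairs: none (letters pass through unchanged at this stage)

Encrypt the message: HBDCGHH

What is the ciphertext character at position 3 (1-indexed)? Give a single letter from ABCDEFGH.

Char 1 ('H'): step: R->5, L=7; H->plug->H->R->B->L->E->refl->B->L'->E->R'->C->plug->C
Char 2 ('B'): step: R->6, L=7; B->plug->B->R->D->L->A->refl->D->L'->H->R'->C->plug->C
Char 3 ('D'): step: R->7, L=7; D->plug->D->R->F->L->G->refl->C->L'->C->R'->A->plug->A

A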